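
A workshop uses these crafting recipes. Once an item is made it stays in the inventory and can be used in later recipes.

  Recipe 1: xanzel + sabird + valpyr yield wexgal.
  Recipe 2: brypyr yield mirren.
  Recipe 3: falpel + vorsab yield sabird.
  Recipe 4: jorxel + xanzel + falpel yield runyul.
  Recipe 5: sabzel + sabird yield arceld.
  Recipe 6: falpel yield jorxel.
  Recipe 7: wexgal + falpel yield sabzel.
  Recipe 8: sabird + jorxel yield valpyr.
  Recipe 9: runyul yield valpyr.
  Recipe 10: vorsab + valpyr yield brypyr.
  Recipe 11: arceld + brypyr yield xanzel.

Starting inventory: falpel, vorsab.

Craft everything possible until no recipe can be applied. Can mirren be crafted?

falpel + vorsab → sabird (Recipe 3).
Using Recipe 6, falpel makes jorxel.
sabird + jorxel → valpyr (Recipe 8).
Using Recipe 10, vorsab and valpyr make brypyr.
brypyr → mirren (Recipe 2).

Yes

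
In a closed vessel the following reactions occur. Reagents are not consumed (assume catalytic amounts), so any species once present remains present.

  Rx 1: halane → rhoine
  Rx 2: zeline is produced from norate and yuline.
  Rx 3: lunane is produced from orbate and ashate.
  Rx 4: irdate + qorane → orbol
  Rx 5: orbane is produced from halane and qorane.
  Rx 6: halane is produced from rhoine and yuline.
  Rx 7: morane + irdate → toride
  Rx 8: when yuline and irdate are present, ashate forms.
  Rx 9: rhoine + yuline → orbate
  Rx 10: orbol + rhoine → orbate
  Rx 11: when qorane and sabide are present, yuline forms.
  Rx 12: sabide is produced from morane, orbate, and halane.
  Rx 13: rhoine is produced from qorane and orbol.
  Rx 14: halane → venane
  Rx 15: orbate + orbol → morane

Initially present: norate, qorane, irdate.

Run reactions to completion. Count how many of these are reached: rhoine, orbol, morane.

3

irdate and qorane present → orbol forms (Rx 4).
qorane and orbol present → rhoine forms (Rx 13).
orbol and rhoine present → orbate forms (Rx 10).
orbate and orbol present → morane forms (Rx 15).
rhoine: reached.
orbol: reached.
morane: reached.
All 3 are reached.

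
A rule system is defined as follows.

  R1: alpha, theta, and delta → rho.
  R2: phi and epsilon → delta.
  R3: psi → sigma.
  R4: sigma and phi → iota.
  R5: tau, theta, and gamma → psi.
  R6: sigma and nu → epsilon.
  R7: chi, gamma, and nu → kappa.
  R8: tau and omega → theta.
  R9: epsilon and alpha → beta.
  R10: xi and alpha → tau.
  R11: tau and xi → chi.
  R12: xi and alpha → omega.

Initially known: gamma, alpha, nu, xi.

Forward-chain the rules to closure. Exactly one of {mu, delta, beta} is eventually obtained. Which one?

From xi and alpha, R12 gives omega.
From xi and alpha, R10 gives tau.
From tau and omega, R8 gives theta.
From tau, theta, and gamma, R5 gives psi.
psi holds, so sigma follows (R3).
sigma and nu hold, so epsilon follows (R6).
From epsilon and alpha, R9 gives beta.
No rule produces mu, and it is not given. delta would need phi and epsilon (R2), but phi is never established.

beta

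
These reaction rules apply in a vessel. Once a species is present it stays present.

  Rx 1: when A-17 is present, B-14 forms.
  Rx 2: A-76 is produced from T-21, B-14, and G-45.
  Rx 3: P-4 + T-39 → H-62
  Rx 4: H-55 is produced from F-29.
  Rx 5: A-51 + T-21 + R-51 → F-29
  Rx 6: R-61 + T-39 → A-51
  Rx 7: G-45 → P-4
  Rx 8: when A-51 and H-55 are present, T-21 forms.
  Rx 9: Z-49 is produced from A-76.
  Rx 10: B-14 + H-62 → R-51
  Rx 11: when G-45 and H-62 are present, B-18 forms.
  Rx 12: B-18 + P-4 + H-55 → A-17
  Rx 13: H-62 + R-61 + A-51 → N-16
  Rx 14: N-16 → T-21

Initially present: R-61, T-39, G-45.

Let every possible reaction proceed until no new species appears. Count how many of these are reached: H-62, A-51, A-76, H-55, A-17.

2

G-45 present → P-4 forms (Rx 7).
R-61 and T-39 present → A-51 forms (Rx 6).
P-4 and T-39 present → H-62 forms (Rx 3).
H-62: reached.
A-51: reached.
A-76 would need T-21, B-14, and G-45 (Rx 2), but B-14 never forms.
H-55 would need F-29 (Rx 4), but F-29 never forms.
A-17 would need B-18, P-4, and H-55 (Rx 12), but H-55 never forms.
Reached: H-62 and A-51 — 2 of the 5.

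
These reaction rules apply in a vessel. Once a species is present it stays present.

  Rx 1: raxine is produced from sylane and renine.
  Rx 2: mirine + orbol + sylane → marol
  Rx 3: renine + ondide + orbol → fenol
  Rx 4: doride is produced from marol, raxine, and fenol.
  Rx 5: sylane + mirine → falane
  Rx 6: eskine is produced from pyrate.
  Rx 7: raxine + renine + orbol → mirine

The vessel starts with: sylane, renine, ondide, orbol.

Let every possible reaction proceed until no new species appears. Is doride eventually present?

sylane and renine present → raxine forms (Rx 1).
renine, ondide, and orbol present → fenol forms (Rx 3).
raxine, renine, and orbol present → mirine forms (Rx 7).
mirine, orbol, and sylane present → marol forms (Rx 2).
marol, raxine, and fenol present → doride forms (Rx 4).

Yes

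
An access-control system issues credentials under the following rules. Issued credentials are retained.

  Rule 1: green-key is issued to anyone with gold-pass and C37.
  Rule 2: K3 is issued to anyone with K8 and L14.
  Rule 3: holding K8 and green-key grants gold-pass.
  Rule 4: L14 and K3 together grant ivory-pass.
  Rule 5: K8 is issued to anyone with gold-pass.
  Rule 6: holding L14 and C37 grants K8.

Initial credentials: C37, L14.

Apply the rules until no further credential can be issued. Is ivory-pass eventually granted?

Yes

Holding L14 and C37 grants K8 (Rule 6).
Holding K8 and L14 grants K3 (Rule 2).
Holding L14 and K3 grants ivory-pass (Rule 4).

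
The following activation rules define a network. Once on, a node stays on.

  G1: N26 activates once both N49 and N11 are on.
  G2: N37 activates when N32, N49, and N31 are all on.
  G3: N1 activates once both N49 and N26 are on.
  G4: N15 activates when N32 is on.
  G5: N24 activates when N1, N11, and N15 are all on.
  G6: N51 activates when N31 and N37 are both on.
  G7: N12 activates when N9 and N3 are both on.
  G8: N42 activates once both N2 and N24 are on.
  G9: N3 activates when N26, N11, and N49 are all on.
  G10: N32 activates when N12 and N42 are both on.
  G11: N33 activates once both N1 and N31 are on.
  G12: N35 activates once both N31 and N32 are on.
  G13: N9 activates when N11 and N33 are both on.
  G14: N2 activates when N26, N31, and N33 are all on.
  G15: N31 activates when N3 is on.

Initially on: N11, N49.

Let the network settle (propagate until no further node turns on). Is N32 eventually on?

No

N32 would need N12 and N42 (G10), but N42 never turns on.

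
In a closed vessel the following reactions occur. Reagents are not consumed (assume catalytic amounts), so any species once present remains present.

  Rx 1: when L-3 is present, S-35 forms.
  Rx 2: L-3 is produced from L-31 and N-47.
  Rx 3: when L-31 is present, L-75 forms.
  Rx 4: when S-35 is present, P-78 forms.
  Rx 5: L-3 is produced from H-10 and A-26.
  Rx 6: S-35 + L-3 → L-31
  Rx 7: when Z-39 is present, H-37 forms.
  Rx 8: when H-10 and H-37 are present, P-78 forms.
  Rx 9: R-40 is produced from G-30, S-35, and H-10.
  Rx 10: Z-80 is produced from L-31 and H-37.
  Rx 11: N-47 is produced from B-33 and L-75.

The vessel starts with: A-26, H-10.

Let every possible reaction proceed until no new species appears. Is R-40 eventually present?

No

R-40 would need G-30, S-35, and H-10 (Rx 9), but G-30 never forms.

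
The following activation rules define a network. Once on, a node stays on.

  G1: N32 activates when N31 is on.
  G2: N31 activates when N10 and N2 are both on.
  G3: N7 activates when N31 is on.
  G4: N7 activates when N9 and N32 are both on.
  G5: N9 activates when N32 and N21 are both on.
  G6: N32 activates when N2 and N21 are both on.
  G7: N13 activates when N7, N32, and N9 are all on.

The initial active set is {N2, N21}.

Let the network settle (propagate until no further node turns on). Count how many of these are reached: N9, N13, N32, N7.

N2 and N21 are on, so N32 activates (G6).
G5: N32 and N21 on → N9 on.
N9 and N32 are on, so N7 activates (G4).
N7, N32, and N9 are on, so N13 activates (G7).
N9: reached.
N13: reached.
N32: reached.
N7: reached.
All 4 are reached.

4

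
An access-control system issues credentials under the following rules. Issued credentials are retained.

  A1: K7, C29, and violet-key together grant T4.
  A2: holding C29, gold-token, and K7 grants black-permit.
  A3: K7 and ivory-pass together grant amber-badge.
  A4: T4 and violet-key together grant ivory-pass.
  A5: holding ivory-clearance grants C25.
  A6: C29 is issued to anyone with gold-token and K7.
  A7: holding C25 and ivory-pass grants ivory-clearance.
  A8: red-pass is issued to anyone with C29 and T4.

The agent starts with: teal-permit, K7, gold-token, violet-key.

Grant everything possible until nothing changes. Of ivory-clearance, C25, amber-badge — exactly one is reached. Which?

Holding gold-token and K7 grants C29 (A6).
Holding K7, C29, and violet-key grants T4 (A1).
Holding T4 and violet-key grants ivory-pass (A4).
Holding K7 and ivory-pass grants amber-badge (A3).
ivory-clearance would need C25 and ivory-pass (A7), but C25 is never granted. C25 would need ivory-clearance (A5), but ivory-clearance is never granted.

amber-badge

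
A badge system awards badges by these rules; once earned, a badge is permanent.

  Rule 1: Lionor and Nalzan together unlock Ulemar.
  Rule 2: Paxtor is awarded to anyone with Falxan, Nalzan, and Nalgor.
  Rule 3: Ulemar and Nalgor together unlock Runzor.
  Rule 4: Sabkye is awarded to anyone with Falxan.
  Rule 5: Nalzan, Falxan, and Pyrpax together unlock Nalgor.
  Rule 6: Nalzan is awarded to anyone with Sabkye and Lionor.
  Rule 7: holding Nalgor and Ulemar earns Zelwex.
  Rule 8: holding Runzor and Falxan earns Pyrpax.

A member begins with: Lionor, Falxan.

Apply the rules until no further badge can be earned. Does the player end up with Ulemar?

Yes

With Falxan, Sabkye is earned (Rule 4).
With Sabkye and Lionor, Nalzan is earned (Rule 6).
With Lionor and Nalzan, Ulemar is earned (Rule 1).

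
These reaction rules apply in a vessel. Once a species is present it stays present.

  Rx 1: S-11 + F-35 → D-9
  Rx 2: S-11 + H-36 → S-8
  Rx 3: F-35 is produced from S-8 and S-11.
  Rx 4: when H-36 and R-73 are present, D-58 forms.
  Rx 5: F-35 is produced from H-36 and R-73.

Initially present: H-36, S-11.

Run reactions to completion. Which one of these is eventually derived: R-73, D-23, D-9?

S-11 and H-36 present → S-8 forms (Rx 2).
S-8 and S-11 present → F-35 forms (Rx 3).
S-11 and F-35 present → D-9 forms (Rx 1).
No rule produces D-23, and it is not given. No rule produces R-73, and it is not given.

D-9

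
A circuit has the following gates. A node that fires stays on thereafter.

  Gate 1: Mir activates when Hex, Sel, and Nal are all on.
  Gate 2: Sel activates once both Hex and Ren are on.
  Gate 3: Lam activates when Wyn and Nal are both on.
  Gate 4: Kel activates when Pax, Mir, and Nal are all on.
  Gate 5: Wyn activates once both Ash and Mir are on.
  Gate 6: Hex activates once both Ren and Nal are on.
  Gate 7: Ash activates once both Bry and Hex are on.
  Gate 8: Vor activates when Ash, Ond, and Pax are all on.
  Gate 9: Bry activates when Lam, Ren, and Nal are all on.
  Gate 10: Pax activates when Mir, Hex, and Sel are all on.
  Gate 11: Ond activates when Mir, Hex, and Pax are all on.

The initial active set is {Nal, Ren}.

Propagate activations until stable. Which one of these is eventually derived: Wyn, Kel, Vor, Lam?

Kel

Ren and Nal are on, so Hex activates (Gate 6).
Gate 2: Hex and Ren on → Sel on.
Gate 1: Hex, Sel, and Nal on → Mir on.
Gate 10: Mir, Hex, and Sel on → Pax on.
Gate 4: Pax, Mir, and Nal on → Kel on.
Vor would need Ash, Ond, and Pax (Gate 8), but Ash never turns on. Lam would need Wyn and Nal (Gate 3), but Wyn never turns on. Wyn would need Ash and Mir (Gate 5), but Ash never turns on.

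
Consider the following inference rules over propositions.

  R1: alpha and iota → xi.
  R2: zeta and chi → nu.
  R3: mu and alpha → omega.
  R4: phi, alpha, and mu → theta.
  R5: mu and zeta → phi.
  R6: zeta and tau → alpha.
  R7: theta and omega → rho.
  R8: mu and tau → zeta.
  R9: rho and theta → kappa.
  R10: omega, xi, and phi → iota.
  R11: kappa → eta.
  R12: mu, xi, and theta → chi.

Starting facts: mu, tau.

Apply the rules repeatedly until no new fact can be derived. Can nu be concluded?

No

nu would need zeta and chi (R2), but chi is never established.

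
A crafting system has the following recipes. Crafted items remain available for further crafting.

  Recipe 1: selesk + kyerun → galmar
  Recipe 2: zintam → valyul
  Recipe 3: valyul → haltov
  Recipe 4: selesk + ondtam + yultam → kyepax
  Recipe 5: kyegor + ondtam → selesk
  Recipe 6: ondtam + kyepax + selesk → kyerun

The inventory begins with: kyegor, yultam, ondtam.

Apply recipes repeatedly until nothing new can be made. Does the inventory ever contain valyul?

valyul would need zintam (Recipe 2), but zintam is never obtained.

No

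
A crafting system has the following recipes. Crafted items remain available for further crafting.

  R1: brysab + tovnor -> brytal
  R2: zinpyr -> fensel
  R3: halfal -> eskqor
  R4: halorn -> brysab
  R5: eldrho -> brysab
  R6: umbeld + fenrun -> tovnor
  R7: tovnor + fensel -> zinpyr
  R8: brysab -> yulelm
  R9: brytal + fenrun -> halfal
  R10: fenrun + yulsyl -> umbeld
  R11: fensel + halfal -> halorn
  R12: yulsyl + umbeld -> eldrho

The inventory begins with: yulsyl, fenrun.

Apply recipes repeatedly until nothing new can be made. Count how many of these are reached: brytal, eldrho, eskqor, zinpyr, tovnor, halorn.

4

fenrun + yulsyl -> umbeld (R10).
yulsyl + umbeld -> eldrho (R12).
umbeld + fenrun -> tovnor (R6).
Using R5, eldrho makes brysab.
brysab + tovnor -> brytal (R1).
brytal + fenrun -> halfal (R9).
Using R3, halfal makes eskqor.
brytal: reached.
eldrho: reached.
eskqor: reached.
zinpyr would need tovnor and fensel (R7), but fensel is never obtained.
tovnor: reached.
halorn would need fensel and halfal (R11), but fensel is never obtained.
Reached: brytal, eldrho, eskqor, and tovnor — 4 of the 6.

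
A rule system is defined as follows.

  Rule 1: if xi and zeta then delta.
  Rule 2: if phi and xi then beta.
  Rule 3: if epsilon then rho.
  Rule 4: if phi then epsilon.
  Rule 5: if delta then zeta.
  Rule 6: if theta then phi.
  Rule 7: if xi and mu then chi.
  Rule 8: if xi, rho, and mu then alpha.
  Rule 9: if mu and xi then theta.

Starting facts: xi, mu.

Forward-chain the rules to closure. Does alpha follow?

Yes

From mu and xi, Rule 9 gives theta.
theta holds, so phi follows (Rule 6).
From phi, Rule 4 gives epsilon.
epsilon holds, so rho follows (Rule 3).
From xi, rho, and mu, Rule 8 gives alpha.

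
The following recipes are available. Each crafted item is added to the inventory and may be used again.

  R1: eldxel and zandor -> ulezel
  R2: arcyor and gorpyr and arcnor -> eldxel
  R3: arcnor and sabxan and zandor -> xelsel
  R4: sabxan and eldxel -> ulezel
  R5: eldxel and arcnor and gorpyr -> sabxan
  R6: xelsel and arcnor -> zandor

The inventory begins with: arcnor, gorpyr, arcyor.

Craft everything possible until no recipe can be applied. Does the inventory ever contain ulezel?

Yes

arcyor and gorpyr and arcnor -> eldxel (R2).
eldxel and arcnor and gorpyr -> sabxan (R5).
sabxan and eldxel -> ulezel (R4).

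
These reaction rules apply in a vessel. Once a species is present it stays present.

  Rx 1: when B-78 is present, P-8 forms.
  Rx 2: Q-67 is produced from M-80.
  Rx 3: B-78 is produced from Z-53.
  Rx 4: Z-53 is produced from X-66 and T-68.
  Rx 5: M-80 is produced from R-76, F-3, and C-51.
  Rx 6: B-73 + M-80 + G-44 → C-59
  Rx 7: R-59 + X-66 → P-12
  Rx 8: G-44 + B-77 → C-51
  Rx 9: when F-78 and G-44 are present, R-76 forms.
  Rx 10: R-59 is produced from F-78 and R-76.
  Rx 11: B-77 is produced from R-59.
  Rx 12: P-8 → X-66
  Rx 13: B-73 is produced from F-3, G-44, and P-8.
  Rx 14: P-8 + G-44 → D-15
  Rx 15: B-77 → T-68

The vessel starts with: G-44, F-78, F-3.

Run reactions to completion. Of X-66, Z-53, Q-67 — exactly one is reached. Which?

Q-67

F-78 and G-44 present → R-76 forms (Rx 9).
F-78 and R-76 present → R-59 forms (Rx 10).
R-59 present → B-77 forms (Rx 11).
G-44 and B-77 present → C-51 forms (Rx 8).
R-76, F-3, and C-51 present → M-80 forms (Rx 5).
M-80 present → Q-67 forms (Rx 2).
X-66 would need P-8 (Rx 12), but P-8 never forms. Z-53 would need X-66 and T-68 (Rx 4), but X-66 never forms.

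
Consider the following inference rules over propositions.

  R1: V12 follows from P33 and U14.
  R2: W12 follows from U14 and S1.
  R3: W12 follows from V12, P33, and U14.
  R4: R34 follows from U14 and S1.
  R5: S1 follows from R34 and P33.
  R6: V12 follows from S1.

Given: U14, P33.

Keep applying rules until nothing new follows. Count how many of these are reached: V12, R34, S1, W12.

P33 and U14 hold, so V12 follows (R1).
V12, P33, and U14 hold, so W12 follows (R3).
V12: reached.
R34 would need U14 and S1 (R4), but S1 is never established.
S1 would need R34 and P33 (R5), but R34 is never established.
W12: reached.
Reached: V12 and W12 — 2 of the 4.

2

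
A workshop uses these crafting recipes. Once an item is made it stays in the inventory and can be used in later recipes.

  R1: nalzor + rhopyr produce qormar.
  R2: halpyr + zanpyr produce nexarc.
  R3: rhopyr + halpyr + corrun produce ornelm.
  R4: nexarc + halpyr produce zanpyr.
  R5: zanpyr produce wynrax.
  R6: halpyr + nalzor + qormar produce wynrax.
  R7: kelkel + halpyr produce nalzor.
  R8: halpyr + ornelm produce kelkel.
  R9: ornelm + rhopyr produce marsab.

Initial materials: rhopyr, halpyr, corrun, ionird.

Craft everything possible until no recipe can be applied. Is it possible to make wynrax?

Yes

rhopyr + halpyr + corrun → ornelm (R3).
halpyr + ornelm → kelkel (R8).
kelkel + halpyr → nalzor (R7).
nalzor + rhopyr → qormar (R1).
Using R6, halpyr, nalzor, and qormar make wynrax.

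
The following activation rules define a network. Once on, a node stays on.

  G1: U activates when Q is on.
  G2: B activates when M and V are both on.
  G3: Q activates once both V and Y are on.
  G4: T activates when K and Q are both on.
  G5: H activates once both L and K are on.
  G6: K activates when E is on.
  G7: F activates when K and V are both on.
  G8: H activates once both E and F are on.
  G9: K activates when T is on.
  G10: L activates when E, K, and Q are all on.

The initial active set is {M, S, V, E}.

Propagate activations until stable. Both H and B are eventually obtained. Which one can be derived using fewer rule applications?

B: G2: M and V on → B on. [1 rule application]
H: G6: E on → K on. G7: K and V on → F on. G8: E and F on → H on. [3 rule applications]
B needs fewer.

B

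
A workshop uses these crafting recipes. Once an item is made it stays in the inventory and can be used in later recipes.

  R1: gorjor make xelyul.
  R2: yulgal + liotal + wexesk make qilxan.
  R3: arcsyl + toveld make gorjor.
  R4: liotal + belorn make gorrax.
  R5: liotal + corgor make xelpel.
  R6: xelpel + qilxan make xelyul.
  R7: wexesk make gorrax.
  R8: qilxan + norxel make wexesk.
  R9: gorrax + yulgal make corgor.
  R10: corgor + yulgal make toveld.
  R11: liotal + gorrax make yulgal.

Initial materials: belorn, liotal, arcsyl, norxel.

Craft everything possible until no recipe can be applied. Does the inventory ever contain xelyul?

Using R4, liotal and belorn make gorrax.
liotal + gorrax → yulgal (R11).
gorrax + yulgal → corgor (R9).
corgor + yulgal → toveld (R10).
Using R3, arcsyl and toveld make gorjor.
Using R1, gorjor makes xelyul.

Yes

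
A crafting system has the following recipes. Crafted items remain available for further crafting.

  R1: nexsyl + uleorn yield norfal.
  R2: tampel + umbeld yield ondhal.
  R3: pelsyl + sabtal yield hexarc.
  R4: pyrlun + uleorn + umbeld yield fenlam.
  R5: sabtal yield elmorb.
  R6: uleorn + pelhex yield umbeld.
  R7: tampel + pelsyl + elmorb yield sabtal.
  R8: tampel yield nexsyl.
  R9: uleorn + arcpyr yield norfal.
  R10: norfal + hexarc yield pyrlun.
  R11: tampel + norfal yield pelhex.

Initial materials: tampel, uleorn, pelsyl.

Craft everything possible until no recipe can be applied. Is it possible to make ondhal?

Yes

Using R8, tampel makes nexsyl.
Using R1, nexsyl and uleorn make norfal.
Using R11, tampel and norfal make pelhex.
uleorn + pelhex → umbeld (R6).
tampel + umbeld → ondhal (R2).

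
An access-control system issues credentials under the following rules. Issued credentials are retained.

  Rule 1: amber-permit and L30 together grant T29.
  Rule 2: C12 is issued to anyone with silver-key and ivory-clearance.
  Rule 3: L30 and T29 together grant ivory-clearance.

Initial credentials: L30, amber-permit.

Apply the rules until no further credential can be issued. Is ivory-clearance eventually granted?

Holding amber-permit and L30 grants T29 (Rule 1).
Holding L30 and T29 grants ivory-clearance (Rule 3).

Yes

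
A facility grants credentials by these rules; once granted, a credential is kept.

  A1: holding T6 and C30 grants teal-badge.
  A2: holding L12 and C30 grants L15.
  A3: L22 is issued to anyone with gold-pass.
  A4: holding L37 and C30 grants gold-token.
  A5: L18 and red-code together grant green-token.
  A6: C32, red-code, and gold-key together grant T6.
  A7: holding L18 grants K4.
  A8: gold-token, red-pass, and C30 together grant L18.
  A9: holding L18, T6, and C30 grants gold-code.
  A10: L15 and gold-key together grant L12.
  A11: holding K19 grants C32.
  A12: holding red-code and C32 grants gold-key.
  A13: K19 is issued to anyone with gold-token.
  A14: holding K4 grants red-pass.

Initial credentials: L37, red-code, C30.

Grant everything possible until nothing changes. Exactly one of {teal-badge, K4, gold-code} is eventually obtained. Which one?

teal-badge

Holding L37 and C30 grants gold-token (A4).
Holding gold-token grants K19 (A13).
Holding K19 grants C32 (A11).
Holding red-code and C32 grants gold-key (A12).
Holding C32, red-code, and gold-key grants T6 (A6).
Holding T6 and C30 grants teal-badge (A1).
K4 would need L18 (A7), but L18 is never granted. gold-code would need L18, T6, and C30 (A9), but L18 is never granted.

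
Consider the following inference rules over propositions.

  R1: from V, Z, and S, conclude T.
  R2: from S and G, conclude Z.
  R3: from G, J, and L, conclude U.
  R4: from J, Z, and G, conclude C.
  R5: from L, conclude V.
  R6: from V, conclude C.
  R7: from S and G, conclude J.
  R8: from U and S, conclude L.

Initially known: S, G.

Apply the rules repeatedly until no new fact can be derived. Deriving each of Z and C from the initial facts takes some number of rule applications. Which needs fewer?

Z

Z: From S and G, R2 gives Z. [1 rule application]
C: From S and G, R2 gives Z. S and G hold, so J follows (R7). J, Z, and G hold, so C follows (R4). [3 rule applications]
Z needs fewer.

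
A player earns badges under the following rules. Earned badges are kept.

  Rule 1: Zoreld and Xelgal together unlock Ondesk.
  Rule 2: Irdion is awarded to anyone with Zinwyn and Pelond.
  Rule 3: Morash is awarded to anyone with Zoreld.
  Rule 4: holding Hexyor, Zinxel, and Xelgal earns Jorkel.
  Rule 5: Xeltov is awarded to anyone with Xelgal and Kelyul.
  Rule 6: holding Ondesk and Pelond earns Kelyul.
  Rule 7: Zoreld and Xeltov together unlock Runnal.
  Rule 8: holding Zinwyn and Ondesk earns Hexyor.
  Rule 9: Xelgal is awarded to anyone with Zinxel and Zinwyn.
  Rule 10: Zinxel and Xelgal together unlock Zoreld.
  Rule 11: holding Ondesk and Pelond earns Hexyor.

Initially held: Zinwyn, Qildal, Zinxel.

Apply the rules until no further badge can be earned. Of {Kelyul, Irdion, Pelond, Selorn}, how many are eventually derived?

0

Kelyul would need Ondesk and Pelond (Rule 6), but Pelond is never earned.
Irdion would need Zinwyn and Pelond (Rule 2), but Pelond is never earned.
No rule produces Pelond, and it is not given.
No rule produces Selorn, and it is not given.
None of the 4 are reached.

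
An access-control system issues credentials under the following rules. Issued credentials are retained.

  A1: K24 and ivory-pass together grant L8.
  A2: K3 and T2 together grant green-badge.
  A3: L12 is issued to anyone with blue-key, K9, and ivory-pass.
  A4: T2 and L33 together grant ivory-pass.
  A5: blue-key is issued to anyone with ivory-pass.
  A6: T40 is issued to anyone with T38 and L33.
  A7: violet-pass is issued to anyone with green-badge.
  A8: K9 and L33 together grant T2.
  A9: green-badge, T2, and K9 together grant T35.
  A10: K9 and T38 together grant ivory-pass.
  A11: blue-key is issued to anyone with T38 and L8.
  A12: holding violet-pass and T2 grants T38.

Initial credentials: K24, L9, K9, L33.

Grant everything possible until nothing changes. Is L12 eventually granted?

Holding K9 and L33 grants T2 (A8).
Holding T2 and L33 grants ivory-pass (A4).
Holding ivory-pass grants blue-key (A5).
Holding blue-key, K9, and ivory-pass grants L12 (A3).

Yes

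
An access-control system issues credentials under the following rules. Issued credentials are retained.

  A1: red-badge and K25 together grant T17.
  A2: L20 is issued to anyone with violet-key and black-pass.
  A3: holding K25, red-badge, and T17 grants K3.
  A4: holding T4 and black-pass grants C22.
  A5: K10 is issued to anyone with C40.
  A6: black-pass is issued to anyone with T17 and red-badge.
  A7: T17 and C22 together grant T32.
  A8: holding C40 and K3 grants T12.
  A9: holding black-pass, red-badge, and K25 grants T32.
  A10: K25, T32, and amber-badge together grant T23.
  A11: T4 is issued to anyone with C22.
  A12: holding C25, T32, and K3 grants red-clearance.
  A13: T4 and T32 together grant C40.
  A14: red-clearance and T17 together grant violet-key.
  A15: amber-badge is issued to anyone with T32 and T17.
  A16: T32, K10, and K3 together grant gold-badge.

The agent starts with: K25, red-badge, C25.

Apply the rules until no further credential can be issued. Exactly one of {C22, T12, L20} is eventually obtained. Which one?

L20

Holding red-badge and K25 grants T17 (A1).
Holding K25, red-badge, and T17 grants K3 (A3).
Holding T17 and red-badge grants black-pass (A6).
Holding black-pass, red-badge, and K25 grants T32 (A9).
Holding C25, T32, and K3 grants red-clearance (A12).
Holding red-clearance and T17 grants violet-key (A14).
Holding violet-key and black-pass grants L20 (A2).
C22 would need T4 and black-pass (A4), but T4 is never granted. T12 would need C40 and K3 (A8), but C40 is never granted.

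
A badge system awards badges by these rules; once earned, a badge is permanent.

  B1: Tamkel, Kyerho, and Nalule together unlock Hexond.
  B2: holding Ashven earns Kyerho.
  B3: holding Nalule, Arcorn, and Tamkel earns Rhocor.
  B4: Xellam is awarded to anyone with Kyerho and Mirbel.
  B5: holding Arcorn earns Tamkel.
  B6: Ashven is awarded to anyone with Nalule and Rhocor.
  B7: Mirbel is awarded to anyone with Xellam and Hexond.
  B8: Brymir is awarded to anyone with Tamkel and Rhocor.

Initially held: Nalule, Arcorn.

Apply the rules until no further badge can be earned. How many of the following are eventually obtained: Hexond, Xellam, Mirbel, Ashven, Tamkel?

3

With Arcorn, Tamkel is earned (B5).
With Nalule, Arcorn, and Tamkel, Rhocor is earned (B3).
With Nalule and Rhocor, Ashven is earned (B6).
With Ashven, Kyerho is earned (B2).
With Tamkel, Kyerho, and Nalule, Hexond is earned (B1).
Hexond: reached.
Xellam would need Kyerho and Mirbel (B4), but Mirbel is never earned.
Mirbel would need Xellam and Hexond (B7), but Xellam is never earned.
Ashven: reached.
Tamkel: reached.
Reached: Hexond, Ashven, and Tamkel — 3 of the 5.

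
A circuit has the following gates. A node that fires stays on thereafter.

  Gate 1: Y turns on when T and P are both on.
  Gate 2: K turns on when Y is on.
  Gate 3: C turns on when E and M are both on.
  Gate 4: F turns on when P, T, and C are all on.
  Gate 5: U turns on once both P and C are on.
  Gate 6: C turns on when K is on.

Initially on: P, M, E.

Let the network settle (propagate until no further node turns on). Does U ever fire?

Gate 3: E and M on → C on.
Gate 5: P and C on → U on.

Yes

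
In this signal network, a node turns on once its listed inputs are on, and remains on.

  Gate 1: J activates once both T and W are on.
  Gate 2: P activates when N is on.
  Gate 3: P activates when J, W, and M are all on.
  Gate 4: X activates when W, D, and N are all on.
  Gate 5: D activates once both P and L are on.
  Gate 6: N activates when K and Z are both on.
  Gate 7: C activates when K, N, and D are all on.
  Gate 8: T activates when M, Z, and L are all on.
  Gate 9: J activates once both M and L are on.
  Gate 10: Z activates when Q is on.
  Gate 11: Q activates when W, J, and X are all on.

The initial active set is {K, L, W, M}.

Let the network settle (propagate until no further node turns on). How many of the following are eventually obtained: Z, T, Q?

Z would need Q (Gate 10), but Q never turns on.
T would need M, Z, and L (Gate 8), but Z never turns on.
Q would need W, J, and X (Gate 11), but X never turns on.
None of the 3 are reached.

0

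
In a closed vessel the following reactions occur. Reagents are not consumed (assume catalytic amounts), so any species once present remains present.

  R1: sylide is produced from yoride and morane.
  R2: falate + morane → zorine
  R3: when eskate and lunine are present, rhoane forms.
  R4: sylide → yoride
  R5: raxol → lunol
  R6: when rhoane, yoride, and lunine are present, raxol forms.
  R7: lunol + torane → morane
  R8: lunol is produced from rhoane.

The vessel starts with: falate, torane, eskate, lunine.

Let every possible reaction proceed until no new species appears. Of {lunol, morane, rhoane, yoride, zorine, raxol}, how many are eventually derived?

eskate and lunine present → rhoane forms (R3).
rhoane present → lunol forms (R8).
lunol and torane present → morane forms (R7).
falate and morane present → zorine forms (R2).
lunol: reached.
morane: reached.
rhoane: reached.
yoride would need sylide (R4), but sylide never forms.
zorine: reached.
raxol would need rhoane, yoride, and lunine (R6), but yoride never forms.
Reached: lunol, morane, rhoane, and zorine — 4 of the 6.

4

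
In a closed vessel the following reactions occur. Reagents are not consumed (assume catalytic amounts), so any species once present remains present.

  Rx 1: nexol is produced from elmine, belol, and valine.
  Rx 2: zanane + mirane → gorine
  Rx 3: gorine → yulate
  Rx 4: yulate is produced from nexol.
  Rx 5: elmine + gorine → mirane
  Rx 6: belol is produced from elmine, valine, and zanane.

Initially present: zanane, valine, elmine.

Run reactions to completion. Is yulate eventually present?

Yes

elmine, valine, and zanane present → belol forms (Rx 6).
elmine, belol, and valine present → nexol forms (Rx 1).
nexol present → yulate forms (Rx 4).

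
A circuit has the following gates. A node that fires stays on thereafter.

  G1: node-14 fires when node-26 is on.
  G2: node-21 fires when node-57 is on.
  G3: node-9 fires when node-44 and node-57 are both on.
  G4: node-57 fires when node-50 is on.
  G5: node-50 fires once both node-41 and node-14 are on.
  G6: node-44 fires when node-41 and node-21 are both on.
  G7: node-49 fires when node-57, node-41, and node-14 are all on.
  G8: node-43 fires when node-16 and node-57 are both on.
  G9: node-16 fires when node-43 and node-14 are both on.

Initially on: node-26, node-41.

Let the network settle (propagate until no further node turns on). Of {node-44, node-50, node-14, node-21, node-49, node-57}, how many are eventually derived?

node-26 is on, so node-14 fires (G1).
G5: node-41 and node-14 on → node-50 on.
node-50 is on, so node-57 fires (G4).
node-57, node-41, and node-14 are on, so node-49 fires (G7).
node-57 is on, so node-21 fires (G2).
node-41 and node-21 are on, so node-44 fires (G6).
node-44: reached.
node-50: reached.
node-14: reached.
node-21: reached.
node-49: reached.
node-57: reached.
All 6 are reached.

6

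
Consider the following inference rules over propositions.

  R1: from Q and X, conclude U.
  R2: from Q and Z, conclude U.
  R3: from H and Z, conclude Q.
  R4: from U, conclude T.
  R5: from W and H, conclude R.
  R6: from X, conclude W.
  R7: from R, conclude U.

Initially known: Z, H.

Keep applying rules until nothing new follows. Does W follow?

No

W would need X (R6), but X is never established.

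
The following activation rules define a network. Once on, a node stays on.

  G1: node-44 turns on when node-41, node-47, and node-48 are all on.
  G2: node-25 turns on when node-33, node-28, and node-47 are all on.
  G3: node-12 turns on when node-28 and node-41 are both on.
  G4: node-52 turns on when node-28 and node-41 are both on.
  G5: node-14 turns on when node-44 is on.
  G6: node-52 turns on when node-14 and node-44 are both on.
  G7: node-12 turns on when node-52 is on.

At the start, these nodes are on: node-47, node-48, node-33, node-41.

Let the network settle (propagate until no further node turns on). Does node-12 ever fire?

node-41, node-47, and node-48 are on, so node-44 turns on (G1).
node-44 is on, so node-14 turns on (G5).
node-14 and node-44 are on, so node-52 turns on (G6).
node-52 is on, so node-12 turns on (G7).

Yes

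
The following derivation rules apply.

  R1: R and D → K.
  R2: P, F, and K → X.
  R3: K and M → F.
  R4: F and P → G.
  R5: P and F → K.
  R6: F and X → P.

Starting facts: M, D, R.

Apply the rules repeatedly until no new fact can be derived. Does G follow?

No

G would need F and P (R4), but P is never established.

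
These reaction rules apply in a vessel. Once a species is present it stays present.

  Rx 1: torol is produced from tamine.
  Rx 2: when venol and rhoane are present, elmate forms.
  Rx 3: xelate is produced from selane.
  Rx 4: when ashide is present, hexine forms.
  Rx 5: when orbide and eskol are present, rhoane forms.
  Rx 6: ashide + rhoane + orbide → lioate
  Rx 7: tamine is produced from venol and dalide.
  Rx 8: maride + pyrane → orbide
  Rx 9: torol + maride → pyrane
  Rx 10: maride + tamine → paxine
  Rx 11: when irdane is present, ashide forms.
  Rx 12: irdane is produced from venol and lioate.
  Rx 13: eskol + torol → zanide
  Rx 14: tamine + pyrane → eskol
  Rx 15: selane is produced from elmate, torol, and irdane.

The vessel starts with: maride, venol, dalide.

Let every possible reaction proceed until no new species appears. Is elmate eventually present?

Yes

venol and dalide present → tamine forms (Rx 7).
tamine present → torol forms (Rx 1).
torol and maride present → pyrane forms (Rx 9).
tamine and pyrane present → eskol forms (Rx 14).
maride and pyrane present → orbide forms (Rx 8).
orbide and eskol present → rhoane forms (Rx 5).
venol and rhoane present → elmate forms (Rx 2).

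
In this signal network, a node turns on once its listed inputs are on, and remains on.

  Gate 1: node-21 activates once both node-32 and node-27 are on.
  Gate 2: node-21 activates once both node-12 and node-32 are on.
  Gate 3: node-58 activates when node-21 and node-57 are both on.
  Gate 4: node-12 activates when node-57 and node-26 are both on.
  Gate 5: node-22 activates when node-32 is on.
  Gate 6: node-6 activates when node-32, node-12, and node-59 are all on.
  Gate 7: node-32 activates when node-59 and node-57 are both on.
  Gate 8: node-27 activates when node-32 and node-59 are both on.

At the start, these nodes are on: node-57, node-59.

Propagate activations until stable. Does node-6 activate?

node-6 would need node-32, node-12, and node-59 (Gate 6), but node-12 never turns on.

No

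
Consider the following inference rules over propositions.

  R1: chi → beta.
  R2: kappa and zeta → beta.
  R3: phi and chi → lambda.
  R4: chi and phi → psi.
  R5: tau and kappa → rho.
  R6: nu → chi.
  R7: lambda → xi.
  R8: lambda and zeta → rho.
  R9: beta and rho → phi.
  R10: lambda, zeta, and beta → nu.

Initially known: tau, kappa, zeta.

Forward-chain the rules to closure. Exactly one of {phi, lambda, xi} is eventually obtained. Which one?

phi

tau and kappa hold, so rho follows (R5).
kappa and zeta hold, so beta follows (R2).
beta and rho hold, so phi follows (R9).
xi would need lambda (R7), but lambda is never established. lambda would need phi and chi (R3), but chi is never established.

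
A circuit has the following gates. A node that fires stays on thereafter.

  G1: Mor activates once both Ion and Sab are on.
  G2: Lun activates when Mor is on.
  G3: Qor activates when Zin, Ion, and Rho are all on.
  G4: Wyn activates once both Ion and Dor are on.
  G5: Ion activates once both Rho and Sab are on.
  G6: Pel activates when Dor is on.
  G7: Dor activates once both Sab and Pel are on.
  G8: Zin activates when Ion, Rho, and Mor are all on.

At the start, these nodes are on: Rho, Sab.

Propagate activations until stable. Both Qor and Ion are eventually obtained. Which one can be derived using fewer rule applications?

Ion: G5: Rho and Sab on → Ion on. [1 rule application]
Qor: G5: Rho and Sab on → Ion on. Ion and Sab are on, so Mor activates (G1). Ion, Rho, and Mor are on, so Zin activates (G8). Zin, Ion, and Rho are on, so Qor activates (G3). [4 rule applications]
Ion needs fewer.

Ion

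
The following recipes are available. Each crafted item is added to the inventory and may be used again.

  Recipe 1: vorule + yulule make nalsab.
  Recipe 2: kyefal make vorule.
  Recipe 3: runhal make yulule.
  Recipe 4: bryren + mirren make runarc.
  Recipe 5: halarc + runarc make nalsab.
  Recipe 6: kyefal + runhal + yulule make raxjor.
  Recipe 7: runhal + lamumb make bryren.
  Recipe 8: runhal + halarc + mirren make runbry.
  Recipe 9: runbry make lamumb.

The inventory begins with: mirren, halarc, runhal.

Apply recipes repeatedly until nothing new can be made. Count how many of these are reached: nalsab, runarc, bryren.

3

runhal + halarc + mirren → runbry (Recipe 8).
runbry → lamumb (Recipe 9).
runhal + lamumb → bryren (Recipe 7).
bryren + mirren → runarc (Recipe 4).
Using Recipe 5, halarc and runarc make nalsab.
nalsab: reached.
runarc: reached.
bryren: reached.
All 3 are reached.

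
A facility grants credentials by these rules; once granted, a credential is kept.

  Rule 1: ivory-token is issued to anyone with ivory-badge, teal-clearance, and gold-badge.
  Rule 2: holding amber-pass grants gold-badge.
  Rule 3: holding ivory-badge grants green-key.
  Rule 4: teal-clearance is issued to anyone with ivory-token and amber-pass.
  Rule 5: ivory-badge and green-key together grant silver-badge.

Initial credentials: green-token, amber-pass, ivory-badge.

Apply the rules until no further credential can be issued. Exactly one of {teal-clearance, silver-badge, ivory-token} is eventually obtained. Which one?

silver-badge

Holding ivory-badge grants green-key (Rule 3).
Holding ivory-badge and green-key grants silver-badge (Rule 5).
ivory-token would need ivory-badge, teal-clearance, and gold-badge (Rule 1), but teal-clearance is never granted. teal-clearance would need ivory-token and amber-pass (Rule 4), but ivory-token is never granted.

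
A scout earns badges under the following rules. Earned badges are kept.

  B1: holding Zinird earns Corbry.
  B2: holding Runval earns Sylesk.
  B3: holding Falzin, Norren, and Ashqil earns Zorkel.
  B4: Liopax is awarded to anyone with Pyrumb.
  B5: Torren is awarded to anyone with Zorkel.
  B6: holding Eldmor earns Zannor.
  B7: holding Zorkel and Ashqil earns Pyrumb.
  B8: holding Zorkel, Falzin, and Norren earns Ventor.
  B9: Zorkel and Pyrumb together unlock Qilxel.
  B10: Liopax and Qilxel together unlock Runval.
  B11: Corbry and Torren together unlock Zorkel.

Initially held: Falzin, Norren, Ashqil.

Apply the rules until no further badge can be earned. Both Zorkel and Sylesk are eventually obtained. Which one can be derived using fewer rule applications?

Zorkel

Zorkel: With Falzin, Norren, and Ashqil, Zorkel is earned (B3). [1 rule application]
Sylesk: With Falzin, Norren, and Ashqil, Zorkel is earned (B3). With Zorkel and Ashqil, Pyrumb is earned (B7). With Zorkel and Pyrumb, Qilxel is earned (B9). With Pyrumb, Liopax is earned (B4). With Liopax and Qilxel, Runval is earned (B10). With Runval, Sylesk is earned (B2). [6 rule applications]
Zorkel needs fewer.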